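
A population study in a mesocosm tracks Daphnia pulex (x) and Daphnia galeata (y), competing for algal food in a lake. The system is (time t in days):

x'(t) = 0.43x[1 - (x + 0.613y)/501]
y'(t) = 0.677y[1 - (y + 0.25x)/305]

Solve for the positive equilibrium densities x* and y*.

x* ≈ 371, y* ≈ 212

Setting both brackets to zero gives the nullclines x + 0.613y = 501 and 0.25x + y = 305.
Substituting y = 305 - 0.25x into the first: x(1 - 0.613·0.25) = 501 - 0.613·305.
So x* = 314/0.847 = 371, and then y* = 305 - 0.25·371 = 212.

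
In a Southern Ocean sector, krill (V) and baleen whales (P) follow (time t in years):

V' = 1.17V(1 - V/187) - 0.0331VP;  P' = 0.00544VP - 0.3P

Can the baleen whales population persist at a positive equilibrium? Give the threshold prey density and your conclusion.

Threshold V = 55.1; K > 55.1, so yes, the predator persists.

The predator equation gives dP/dt > 0 only when V > 0.3/0.00544 = 55.1.
Without the predator, V → K = 187. Since 187 > 55.1, the predator can invade and persist.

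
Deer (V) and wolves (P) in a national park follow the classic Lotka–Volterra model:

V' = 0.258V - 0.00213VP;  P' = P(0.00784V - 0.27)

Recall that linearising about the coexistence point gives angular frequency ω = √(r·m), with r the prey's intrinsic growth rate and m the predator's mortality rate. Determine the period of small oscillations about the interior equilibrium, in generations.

Here r = 0.258 and m = 0.27, so r·m = 0.0697.
ω = √0.0697 = 0.264 per generation, hence T = 2π/ω ≈ 23.8 generations.

T ≈ 23.8 generations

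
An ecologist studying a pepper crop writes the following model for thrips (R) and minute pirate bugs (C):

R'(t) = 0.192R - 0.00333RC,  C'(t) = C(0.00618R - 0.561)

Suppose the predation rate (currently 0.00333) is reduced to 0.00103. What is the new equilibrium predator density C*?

At the interior fixed point, setting dR/dt = 0 with R > 0 fixes C* = (prey growth rate)/(RC coefficient) — independent of the other coefficients.
With the change, C* = 0.192/0.00103 = 186; it rises from 57.7.

C* ≈ 186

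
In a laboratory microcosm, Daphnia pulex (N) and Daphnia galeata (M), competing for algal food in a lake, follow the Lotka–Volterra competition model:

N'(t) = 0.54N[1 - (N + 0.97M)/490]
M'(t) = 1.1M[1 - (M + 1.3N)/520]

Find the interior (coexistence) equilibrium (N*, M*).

Setting both brackets to zero gives the nullclines N + 0.97M = 490 and 1.3N + M = 520.
Substituting M = 520 - 1.3N into the first: N(1 - 0.97·1.3) = 490 - 0.97·520.
So N* = -14.4/-0.261 = 55.2, and then M* = 520 - 1.3·55.2 = 448.

N* ≈ 55.2, M* ≈ 448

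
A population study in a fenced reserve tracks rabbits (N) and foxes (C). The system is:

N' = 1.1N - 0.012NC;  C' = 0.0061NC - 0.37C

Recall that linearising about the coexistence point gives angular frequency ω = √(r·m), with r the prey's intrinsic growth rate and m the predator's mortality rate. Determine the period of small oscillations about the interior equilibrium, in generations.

T ≈ 9.85 generations

Here r = 1.1 and m = 0.37, so r·m = 0.407.
ω = √0.407 = 0.638 per generation, hence T = 2π/ω ≈ 9.85 generations.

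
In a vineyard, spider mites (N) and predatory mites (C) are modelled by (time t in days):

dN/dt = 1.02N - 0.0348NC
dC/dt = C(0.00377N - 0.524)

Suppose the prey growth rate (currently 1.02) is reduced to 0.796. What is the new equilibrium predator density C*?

At the interior fixed point, setting dN/dt = 0 with N > 0 fixes C* = (prey growth rate)/(NC coefficient) — independent of the other coefficients.
With the change, C* = 0.796/0.0348 = 22.9; it falls from 29.3.

C* ≈ 22.9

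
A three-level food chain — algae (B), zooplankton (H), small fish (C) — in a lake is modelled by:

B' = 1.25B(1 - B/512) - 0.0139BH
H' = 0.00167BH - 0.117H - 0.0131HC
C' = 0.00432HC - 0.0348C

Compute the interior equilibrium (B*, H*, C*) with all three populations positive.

From dC/dt = 0: 0.00432H* = 0.0348, so H* = 8.06.
From dB/dt = 0: 1.25(1 - B*/512) = 0.0139·8.06, giving B* = 512·(1 - 0.0896) = 466.
From dH/dt = 0: 0.00167·466 - 0.117 = 0.0131C*, so C* = 0.661/0.0131 = 50.5.

B* ≈ 466, H* ≈ 8.06, C* ≈ 50.5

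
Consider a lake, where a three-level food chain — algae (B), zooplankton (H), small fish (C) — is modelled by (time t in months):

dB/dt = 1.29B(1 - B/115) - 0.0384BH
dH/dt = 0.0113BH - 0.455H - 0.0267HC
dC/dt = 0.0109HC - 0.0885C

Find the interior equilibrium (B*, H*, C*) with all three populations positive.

From dC/dt = 0: 0.0109H* = 0.0885, so H* = 8.12.
From dB/dt = 0: 1.29(1 - B*/115) = 0.0384·8.12, giving B* = 115·(1 - 0.242) = 87.2.
From dH/dt = 0: 0.0113·87.2 - 0.455 = 0.0267C*, so C* = 0.53/0.0267 = 19.9.

B* ≈ 87.2, H* ≈ 8.12, C* ≈ 19.9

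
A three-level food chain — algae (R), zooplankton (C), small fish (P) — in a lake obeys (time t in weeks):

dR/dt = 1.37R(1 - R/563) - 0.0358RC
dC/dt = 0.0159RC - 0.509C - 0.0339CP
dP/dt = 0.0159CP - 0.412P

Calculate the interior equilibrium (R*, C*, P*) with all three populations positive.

R* ≈ 182, C* ≈ 25.9, P* ≈ 70.2

From dP/dt = 0: 0.0159C* = 0.412, so C* = 25.9.
From dR/dt = 0: 1.37(1 - R*/563) = 0.0358·25.9, giving R* = 563·(1 - 0.677) = 182.
From dC/dt = 0: 0.0159·182 - 0.509 = 0.0339P*, so P* = 2.38/0.0339 = 70.2.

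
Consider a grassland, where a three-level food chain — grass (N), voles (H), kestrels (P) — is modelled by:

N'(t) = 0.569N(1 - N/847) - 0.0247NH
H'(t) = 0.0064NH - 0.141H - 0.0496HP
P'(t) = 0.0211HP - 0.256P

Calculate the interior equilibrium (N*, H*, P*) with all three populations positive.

From dP/dt = 0: 0.0211H* = 0.256, so H* = 12.1.
From dN/dt = 0: 0.569(1 - N*/847) = 0.0247·12.1, giving N* = 847·(1 - 0.527) = 401.
From dH/dt = 0: 0.0064·401 - 0.141 = 0.0496P*, so P* = 2.42/0.0496 = 48.9.

N* ≈ 401, H* ≈ 12.1, P* ≈ 48.9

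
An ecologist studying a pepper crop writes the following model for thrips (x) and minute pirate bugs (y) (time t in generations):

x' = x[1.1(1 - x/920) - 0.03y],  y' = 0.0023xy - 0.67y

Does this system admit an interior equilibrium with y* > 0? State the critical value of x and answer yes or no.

The predator equation gives dy/dt > 0 only when x > 0.67/0.0023 = 291.
Without the predator, x → K = 920. Since 920 > 291, the predator can invade and persist.

Threshold x = 291; K > 291, so yes, the predator persists.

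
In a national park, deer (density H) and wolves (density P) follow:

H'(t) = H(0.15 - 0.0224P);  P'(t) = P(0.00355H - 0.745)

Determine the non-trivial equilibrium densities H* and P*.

Set dP/dt = 0 with P > 0: 0.00355H - 0.745 = 0, so H* = 0.745/0.00355 = 210.
Set dH/dt = 0 with H > 0: 0.15 - 0.0224P = 0, so P* = 0.15/0.0224 = 6.7.

H* ≈ 210, P* ≈ 6.7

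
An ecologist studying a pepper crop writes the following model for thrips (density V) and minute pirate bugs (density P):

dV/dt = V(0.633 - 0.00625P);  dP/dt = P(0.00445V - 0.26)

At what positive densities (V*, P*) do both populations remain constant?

V* ≈ 58.4, P* ≈ 101

Set dP/dt = 0 with P > 0: 0.00445V - 0.26 = 0, so V* = 0.26/0.00445 = 58.4.
Set dV/dt = 0 with V > 0: 0.633 - 0.00625P = 0, so P* = 0.633/0.00625 = 101.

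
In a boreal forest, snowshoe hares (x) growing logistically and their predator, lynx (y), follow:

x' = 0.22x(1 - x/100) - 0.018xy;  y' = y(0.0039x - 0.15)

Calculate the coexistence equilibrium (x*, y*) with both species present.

From dy/dt = 0 with y > 0: 0.0039x* = 0.15, so x* = 38.5.
Substitute into dx/dt = 0: 0.22(1 - 38.5/100) = 0.018y*.
The bracket is 0.615, giving y* = 0.135/0.018 = 7.52.

x* ≈ 38.5, y* ≈ 7.52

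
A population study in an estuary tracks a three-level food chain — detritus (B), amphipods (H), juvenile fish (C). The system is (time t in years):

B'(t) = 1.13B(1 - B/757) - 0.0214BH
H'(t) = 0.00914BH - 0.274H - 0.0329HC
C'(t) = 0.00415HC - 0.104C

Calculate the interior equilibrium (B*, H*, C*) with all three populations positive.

From dC/dt = 0: 0.00415H* = 0.104, so H* = 25.1.
From dB/dt = 0: 1.13(1 - B*/757) = 0.0214·25.1, giving B* = 757·(1 - 0.475) = 398.
From dH/dt = 0: 0.00914·398 - 0.274 = 0.0329C*, so C* = 3.36/0.0329 = 102.

B* ≈ 398, H* ≈ 25.1, C* ≈ 102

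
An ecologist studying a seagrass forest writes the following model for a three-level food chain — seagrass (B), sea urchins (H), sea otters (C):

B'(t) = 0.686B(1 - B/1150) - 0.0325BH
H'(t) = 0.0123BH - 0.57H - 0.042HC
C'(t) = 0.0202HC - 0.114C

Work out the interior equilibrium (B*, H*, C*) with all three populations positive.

From dC/dt = 0: 0.0202H* = 0.114, so H* = 5.64.
From dB/dt = 0: 0.686(1 - B*/1150) = 0.0325·5.64, giving B* = 1150·(1 - 0.267) = 843.
From dH/dt = 0: 0.0123·843 - 0.57 = 0.042C*, so C* = 9.79/0.042 = 233.

B* ≈ 843, H* ≈ 5.64, C* ≈ 233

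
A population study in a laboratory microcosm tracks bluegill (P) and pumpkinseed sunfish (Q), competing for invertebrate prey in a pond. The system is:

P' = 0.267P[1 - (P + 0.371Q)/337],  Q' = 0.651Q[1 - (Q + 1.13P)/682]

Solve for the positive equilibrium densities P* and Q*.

Setting both brackets to zero gives the nullclines P + 0.371Q = 337 and 1.13P + Q = 682.
Substituting Q = 682 - 1.13P into the first: P(1 - 0.371·1.13) = 337 - 0.371·682.
So P* = 84/0.581 = 145, and then Q* = 682 - 1.13·145 = 519.

P* ≈ 145, Q* ≈ 519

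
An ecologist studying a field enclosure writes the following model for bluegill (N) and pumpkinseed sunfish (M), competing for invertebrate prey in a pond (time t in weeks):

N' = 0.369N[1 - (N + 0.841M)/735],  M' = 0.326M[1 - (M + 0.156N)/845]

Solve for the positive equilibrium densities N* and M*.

Setting both brackets to zero gives the nullclines N + 0.841M = 735 and 0.156N + M = 845.
Substituting M = 845 - 0.156N into the first: N(1 - 0.841·0.156) = 735 - 0.841·845.
So N* = 24.4/0.869 = 28, and then M* = 845 - 0.156·28 = 841.

N* ≈ 28, M* ≈ 841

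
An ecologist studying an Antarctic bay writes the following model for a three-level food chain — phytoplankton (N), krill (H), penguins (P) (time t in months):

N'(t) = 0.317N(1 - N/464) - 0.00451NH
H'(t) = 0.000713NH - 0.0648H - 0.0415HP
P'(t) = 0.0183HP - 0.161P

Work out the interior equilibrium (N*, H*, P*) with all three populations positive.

From dP/dt = 0: 0.0183H* = 0.161, so H* = 8.8.
From dN/dt = 0: 0.317(1 - N*/464) = 0.00451·8.8, giving N* = 464·(1 - 0.125) = 406.
From dH/dt = 0: 0.000713·406 - 0.0648 = 0.0415P*, so P* = 0.225/0.0415 = 5.41.

N* ≈ 406, H* ≈ 8.8, P* ≈ 5.41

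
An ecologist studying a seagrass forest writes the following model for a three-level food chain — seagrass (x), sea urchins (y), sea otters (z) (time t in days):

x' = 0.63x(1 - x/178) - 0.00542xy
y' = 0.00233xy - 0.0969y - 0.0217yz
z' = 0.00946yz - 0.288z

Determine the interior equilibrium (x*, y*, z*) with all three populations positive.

From dz/dt = 0: 0.00946y* = 0.288, so y* = 30.4.
From dx/dt = 0: 0.63(1 - x*/178) = 0.00542·30.4, giving x* = 178·(1 - 0.262) = 131.
From dy/dt = 0: 0.00233·131 - 0.0969 = 0.0217z*, so z* = 0.209/0.0217 = 9.64.

x* ≈ 131, y* ≈ 30.4, z* ≈ 9.64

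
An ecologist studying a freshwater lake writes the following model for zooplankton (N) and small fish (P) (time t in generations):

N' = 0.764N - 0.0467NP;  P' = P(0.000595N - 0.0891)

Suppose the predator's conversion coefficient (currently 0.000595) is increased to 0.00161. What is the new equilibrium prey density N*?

N* ≈ 55.3

At the interior fixed point, setting dP/dt = 0 with P > 0 fixes N* = (predator death rate)/(NP coefficient) — independent of the other coefficients.
With the change, N* = 0.0891/0.00161 = 55.3; it falls from 150.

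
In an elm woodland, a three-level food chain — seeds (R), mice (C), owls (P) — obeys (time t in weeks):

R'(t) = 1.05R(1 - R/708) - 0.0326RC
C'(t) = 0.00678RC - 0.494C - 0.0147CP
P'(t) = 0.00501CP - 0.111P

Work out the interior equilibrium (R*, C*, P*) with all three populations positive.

From dP/dt = 0: 0.00501C* = 0.111, so C* = 22.2.
From dR/dt = 0: 1.05(1 - R*/708) = 0.0326·22.2, giving R* = 708·(1 - 0.688) = 221.
From dC/dt = 0: 0.00678·221 - 0.494 = 0.0147P*, so P* = 1/0.0147 = 68.3.

R* ≈ 221, C* ≈ 22.2, P* ≈ 68.3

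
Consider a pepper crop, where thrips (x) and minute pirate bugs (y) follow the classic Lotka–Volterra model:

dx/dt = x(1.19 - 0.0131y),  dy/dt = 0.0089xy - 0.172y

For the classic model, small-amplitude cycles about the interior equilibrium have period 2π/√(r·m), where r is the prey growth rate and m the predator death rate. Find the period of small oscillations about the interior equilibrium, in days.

Here r = 1.19 and m = 0.172, so r·m = 0.205.
ω = √0.205 = 0.452 per day, hence T = 2π/ω ≈ 13.9 days.

T ≈ 13.9 days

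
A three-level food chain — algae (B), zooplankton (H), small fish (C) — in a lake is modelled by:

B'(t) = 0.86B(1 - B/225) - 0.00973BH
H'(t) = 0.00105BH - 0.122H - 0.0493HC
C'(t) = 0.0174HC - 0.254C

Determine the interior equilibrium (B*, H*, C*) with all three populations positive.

B* ≈ 188, H* ≈ 14.6, C* ≈ 1.53

From dC/dt = 0: 0.0174H* = 0.254, so H* = 14.6.
From dB/dt = 0: 0.86(1 - B*/225) = 0.00973·14.6, giving B* = 225·(1 - 0.165) = 188.
From dH/dt = 0: 0.00105·188 - 0.122 = 0.0493C*, so C* = 0.0752/0.0493 = 1.53.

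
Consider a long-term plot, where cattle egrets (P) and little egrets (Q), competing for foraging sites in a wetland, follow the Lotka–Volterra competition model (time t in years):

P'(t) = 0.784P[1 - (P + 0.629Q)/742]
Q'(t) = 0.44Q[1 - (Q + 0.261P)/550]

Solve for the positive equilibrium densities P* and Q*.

Setting both brackets to zero gives the nullclines P + 0.629Q = 742 and 0.261P + Q = 550.
Substituting Q = 550 - 0.261P into the first: P(1 - 0.629·0.261) = 742 - 0.629·550.
So P* = 396/0.836 = 474, and then Q* = 550 - 0.261·474 = 426.

P* ≈ 474, Q* ≈ 426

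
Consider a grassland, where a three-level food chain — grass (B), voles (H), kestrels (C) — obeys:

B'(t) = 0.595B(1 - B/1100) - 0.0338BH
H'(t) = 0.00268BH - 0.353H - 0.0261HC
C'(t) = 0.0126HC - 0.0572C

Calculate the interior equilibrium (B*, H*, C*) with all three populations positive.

B* ≈ 816, H* ≈ 4.54, C* ≈ 70.3

From dC/dt = 0: 0.0126H* = 0.0572, so H* = 4.54.
From dB/dt = 0: 0.595(1 - B*/1100) = 0.0338·4.54, giving B* = 1100·(1 - 0.258) = 816.
From dH/dt = 0: 0.00268·816 - 0.353 = 0.0261C*, so C* = 1.83/0.0261 = 70.3.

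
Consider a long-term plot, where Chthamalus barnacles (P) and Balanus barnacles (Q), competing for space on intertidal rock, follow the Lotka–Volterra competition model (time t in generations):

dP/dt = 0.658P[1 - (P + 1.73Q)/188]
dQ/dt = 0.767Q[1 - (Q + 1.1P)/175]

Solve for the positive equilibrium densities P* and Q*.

P* ≈ 127, Q* ≈ 35.2

Setting both brackets to zero gives the nullclines P + 1.73Q = 188 and 1.1P + Q = 175.
Substituting Q = 175 - 1.1P into the first: P(1 - 1.73·1.1) = 188 - 1.73·175.
So P* = -115/-0.903 = 127, and then Q* = 175 - 1.1·127 = 35.2.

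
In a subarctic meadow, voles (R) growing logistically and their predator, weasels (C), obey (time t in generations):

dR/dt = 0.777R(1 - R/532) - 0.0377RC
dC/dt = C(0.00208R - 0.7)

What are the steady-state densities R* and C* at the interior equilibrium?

R* ≈ 337, C* ≈ 7.57

From dC/dt = 0 with C > 0: 0.00208R* = 0.7, so R* = 337.
Substitute into dR/dt = 0: 0.777(1 - 337/532) = 0.0377C*.
The bracket is 0.367, giving C* = 0.285/0.0377 = 7.57.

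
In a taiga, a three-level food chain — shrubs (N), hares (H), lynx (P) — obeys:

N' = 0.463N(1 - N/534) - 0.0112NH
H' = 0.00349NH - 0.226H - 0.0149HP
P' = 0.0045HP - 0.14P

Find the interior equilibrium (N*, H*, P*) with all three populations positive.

N* ≈ 132, H* ≈ 31.1, P* ≈ 15.8

From dP/dt = 0: 0.0045H* = 0.14, so H* = 31.1.
From dN/dt = 0: 0.463(1 - N*/534) = 0.0112·31.1, giving N* = 534·(1 - 0.753) = 132.
From dH/dt = 0: 0.00349·132 - 0.226 = 0.0149P*, so P* = 0.235/0.0149 = 15.8.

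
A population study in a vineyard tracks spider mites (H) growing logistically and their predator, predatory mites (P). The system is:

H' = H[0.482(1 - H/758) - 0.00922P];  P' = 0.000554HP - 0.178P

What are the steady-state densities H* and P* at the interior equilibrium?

H* ≈ 321, P* ≈ 30.1

From dP/dt = 0 with P > 0: 0.000554H* = 0.178, so H* = 321.
Substitute into dH/dt = 0: 0.482(1 - 321/758) = 0.00922P*.
The bracket is 0.576, giving P* = 0.278/0.00922 = 30.1.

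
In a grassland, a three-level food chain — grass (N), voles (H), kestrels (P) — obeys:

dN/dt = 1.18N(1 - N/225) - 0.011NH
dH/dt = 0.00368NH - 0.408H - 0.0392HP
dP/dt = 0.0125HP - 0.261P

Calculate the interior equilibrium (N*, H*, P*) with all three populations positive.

N* ≈ 181, H* ≈ 20.9, P* ≈ 6.6

From dP/dt = 0: 0.0125H* = 0.261, so H* = 20.9.
From dN/dt = 0: 1.18(1 - N*/225) = 0.011·20.9, giving N* = 225·(1 - 0.195) = 181.
From dH/dt = 0: 0.00368·181 - 0.408 = 0.0392P*, so P* = 0.259/0.0392 = 6.6.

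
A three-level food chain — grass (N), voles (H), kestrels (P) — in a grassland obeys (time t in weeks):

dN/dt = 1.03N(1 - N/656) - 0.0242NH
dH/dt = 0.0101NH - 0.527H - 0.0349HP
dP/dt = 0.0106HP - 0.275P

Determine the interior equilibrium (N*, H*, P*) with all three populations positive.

From dP/dt = 0: 0.0106H* = 0.275, so H* = 25.9.
From dN/dt = 0: 1.03(1 - N*/656) = 0.0242·25.9, giving N* = 656·(1 - 0.61) = 256.
From dH/dt = 0: 0.0101·256 - 0.527 = 0.0349P*, so P* = 2.06/0.0349 = 59.

N* ≈ 256, H* ≈ 25.9, P* ≈ 59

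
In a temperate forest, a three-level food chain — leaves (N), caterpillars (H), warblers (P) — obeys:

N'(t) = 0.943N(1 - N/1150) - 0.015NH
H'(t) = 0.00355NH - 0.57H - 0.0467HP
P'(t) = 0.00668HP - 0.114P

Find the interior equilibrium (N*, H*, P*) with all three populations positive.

From dP/dt = 0: 0.00668H* = 0.114, so H* = 17.1.
From dN/dt = 0: 0.943(1 - N*/1150) = 0.015·17.1, giving N* = 1150·(1 - 0.271) = 838.
From dH/dt = 0: 0.00355·838 - 0.57 = 0.0467P*, so P* = 2.4/0.0467 = 51.5.

N* ≈ 838, H* ≈ 17.1, P* ≈ 51.5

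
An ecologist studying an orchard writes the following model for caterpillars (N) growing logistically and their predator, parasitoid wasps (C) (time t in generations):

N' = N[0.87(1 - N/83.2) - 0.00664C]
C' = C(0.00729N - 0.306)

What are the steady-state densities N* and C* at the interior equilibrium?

From dC/dt = 0 with C > 0: 0.00729N* = 0.306, so N* = 42.
Substitute into dN/dt = 0: 0.87(1 - 42/83.2) = 0.00664C*.
The bracket is 0.495, giving C* = 0.431/0.00664 = 64.9.

N* ≈ 42, C* ≈ 64.9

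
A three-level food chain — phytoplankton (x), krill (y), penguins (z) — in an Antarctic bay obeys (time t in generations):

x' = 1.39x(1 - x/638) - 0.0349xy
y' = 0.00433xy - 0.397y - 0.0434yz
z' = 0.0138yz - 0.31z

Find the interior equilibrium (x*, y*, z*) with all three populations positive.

x* ≈ 278, y* ≈ 22.5, z* ≈ 18.6

From dz/dt = 0: 0.0138y* = 0.31, so y* = 22.5.
From dx/dt = 0: 1.39(1 - x*/638) = 0.0349·22.5, giving x* = 638·(1 - 0.564) = 278.
From dy/dt = 0: 0.00433·278 - 0.397 = 0.0434z*, so z* = 0.807/0.0434 = 18.6.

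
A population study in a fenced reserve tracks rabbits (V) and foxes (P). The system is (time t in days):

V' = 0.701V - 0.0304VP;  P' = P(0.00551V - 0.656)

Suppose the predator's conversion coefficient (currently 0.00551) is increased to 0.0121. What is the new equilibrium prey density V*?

V* ≈ 54.2

At the interior fixed point, setting dP/dt = 0 with P > 0 fixes V* = (predator death rate)/(VP coefficient) — independent of the other coefficients.
With the change, V* = 0.656/0.0121 = 54.2; it falls from 119.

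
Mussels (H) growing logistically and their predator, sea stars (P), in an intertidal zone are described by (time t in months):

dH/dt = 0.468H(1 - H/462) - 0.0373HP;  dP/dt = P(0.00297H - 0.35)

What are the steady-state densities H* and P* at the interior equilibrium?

From dP/dt = 0 with P > 0: 0.00297H* = 0.35, so H* = 118.
Substitute into dH/dt = 0: 0.468(1 - 118/462) = 0.0373P*.
The bracket is 0.745, giving P* = 0.349/0.0373 = 9.35.

H* ≈ 118, P* ≈ 9.35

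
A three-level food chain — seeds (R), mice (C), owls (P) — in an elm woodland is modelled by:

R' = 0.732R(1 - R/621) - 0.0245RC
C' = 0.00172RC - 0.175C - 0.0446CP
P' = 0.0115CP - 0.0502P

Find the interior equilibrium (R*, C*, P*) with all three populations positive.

R* ≈ 530, C* ≈ 4.37, P* ≈ 16.5

From dP/dt = 0: 0.0115C* = 0.0502, so C* = 4.37.
From dR/dt = 0: 0.732(1 - R*/621) = 0.0245·4.37, giving R* = 621·(1 - 0.146) = 530.
From dC/dt = 0: 0.00172·530 - 0.175 = 0.0446P*, so P* = 0.737/0.0446 = 16.5.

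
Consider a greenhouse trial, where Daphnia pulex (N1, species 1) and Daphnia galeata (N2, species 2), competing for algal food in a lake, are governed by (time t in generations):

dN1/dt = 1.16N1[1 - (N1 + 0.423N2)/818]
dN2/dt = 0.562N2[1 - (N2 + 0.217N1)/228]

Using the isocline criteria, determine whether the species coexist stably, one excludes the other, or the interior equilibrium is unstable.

Compare the nullcline intercepts: K1/α12 = 818/0.423 = 1930 > K2 = 228; K2/α21 = 228/0.217 = 1050 > K1 = 818.
Since both inequalities hold, each species can invade when rare, so the interior equilibrium is stable.

stable coexistence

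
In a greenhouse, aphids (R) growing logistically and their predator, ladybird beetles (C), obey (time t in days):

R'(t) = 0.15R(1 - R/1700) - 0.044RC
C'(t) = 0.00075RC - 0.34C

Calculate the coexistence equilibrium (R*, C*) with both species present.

From dC/dt = 0 with C > 0: 0.00075R* = 0.34, so R* = 453.
Substitute into dR/dt = 0: 0.15(1 - 453/1700) = 0.044C*.
The bracket is 0.733, giving C* = 0.11/0.044 = 2.5.

R* ≈ 453, C* ≈ 2.5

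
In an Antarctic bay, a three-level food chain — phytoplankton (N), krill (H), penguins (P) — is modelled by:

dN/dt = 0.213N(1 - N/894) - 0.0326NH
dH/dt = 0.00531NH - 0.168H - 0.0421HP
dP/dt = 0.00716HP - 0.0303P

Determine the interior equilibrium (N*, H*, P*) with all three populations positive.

From dP/dt = 0: 0.00716H* = 0.0303, so H* = 4.23.
From dN/dt = 0: 0.213(1 - N*/894) = 0.0326·4.23, giving N* = 894·(1 - 0.648) = 315.
From dH/dt = 0: 0.00531·315 - 0.168 = 0.0421P*, so P* = 1.5/0.0421 = 35.7.

N* ≈ 315, H* ≈ 4.23, P* ≈ 35.7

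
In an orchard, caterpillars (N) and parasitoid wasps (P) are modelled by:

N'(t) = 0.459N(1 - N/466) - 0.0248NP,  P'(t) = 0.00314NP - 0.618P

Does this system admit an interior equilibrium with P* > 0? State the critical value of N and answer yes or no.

The predator equation gives dP/dt > 0 only when N > 0.618/0.00314 = 197.
Without the predator, N → K = 466. Since 466 > 197, the predator can invade and persist.

Threshold N = 197; K > 197, so yes, the predator persists.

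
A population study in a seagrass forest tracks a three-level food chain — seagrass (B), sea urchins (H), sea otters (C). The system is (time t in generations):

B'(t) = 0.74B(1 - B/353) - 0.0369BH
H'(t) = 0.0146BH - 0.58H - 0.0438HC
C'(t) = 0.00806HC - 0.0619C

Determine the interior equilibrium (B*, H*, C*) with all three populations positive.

B* ≈ 218, H* ≈ 7.68, C* ≈ 59.4

From dC/dt = 0: 0.00806H* = 0.0619, so H* = 7.68.
From dB/dt = 0: 0.74(1 - B*/353) = 0.0369·7.68, giving B* = 353·(1 - 0.383) = 218.
From dH/dt = 0: 0.0146·218 - 0.58 = 0.0438C*, so C* = 2.6/0.0438 = 59.4.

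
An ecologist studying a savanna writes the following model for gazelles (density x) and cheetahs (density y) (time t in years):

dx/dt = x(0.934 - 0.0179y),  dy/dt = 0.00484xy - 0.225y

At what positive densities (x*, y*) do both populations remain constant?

x* ≈ 46.5, y* ≈ 52.2

Set dy/dt = 0 with y > 0: 0.00484x - 0.225 = 0, so x* = 0.225/0.00484 = 46.5.
Set dx/dt = 0 with x > 0: 0.934 - 0.0179y = 0, so y* = 0.934/0.0179 = 52.2.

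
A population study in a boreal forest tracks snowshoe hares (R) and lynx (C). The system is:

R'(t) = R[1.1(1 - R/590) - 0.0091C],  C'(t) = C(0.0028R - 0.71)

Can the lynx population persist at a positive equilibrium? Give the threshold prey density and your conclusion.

Threshold R = 254; K > 254, so yes, the predator persists.

The predator equation gives dC/dt > 0 only when R > 0.71/0.0028 = 254.
Without the predator, R → K = 590. Since 590 > 254, the predator can invade and persist.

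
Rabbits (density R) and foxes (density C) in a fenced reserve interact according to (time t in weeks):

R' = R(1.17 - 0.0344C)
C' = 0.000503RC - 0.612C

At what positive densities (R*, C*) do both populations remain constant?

R* ≈ 1220, C* ≈ 34

Set dC/dt = 0 with C > 0: 0.000503R - 0.612 = 0, so R* = 0.612/0.000503 = 1220.
Set dR/dt = 0 with R > 0: 1.17 - 0.0344C = 0, so C* = 1.17/0.0344 = 34.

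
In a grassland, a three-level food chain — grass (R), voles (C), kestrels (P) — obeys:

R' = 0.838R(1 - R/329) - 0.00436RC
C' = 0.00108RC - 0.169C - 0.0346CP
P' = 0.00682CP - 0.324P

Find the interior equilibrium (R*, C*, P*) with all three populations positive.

From dP/dt = 0: 0.00682C* = 0.324, so C* = 47.5.
From dR/dt = 0: 0.838(1 - R*/329) = 0.00436·47.5, giving R* = 329·(1 - 0.247) = 248.
From dC/dt = 0: 0.00108·248 - 0.169 = 0.0346P*, so P* = 0.0985/0.0346 = 2.85.

R* ≈ 248, C* ≈ 47.5, P* ≈ 2.85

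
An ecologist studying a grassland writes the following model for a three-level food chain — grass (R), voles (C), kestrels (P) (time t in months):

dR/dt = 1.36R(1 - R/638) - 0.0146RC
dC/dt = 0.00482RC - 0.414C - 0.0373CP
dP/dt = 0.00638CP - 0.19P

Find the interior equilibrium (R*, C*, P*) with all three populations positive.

From dP/dt = 0: 0.00638C* = 0.19, so C* = 29.8.
From dR/dt = 0: 1.36(1 - R*/638) = 0.0146·29.8, giving R* = 638·(1 - 0.32) = 434.
From dC/dt = 0: 0.00482·434 - 0.414 = 0.0373P*, so P* = 1.68/0.0373 = 45.

R* ≈ 434, C* ≈ 29.8, P* ≈ 45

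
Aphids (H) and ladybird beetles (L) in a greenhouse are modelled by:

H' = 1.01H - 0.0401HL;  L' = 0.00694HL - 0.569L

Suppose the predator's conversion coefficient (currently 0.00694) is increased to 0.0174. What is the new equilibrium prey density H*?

H* ≈ 32.7

At the interior fixed point, setting dL/dt = 0 with L > 0 fixes H* = (predator death rate)/(HL coefficient) — independent of the other coefficients.
With the change, H* = 0.569/0.0174 = 32.7; it falls from 82.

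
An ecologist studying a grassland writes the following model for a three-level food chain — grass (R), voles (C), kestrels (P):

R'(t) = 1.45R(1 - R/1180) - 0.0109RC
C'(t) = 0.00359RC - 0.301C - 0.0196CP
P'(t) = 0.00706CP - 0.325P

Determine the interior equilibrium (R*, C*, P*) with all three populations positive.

From dP/dt = 0: 0.00706C* = 0.325, so C* = 46.
From dR/dt = 0: 1.45(1 - R*/1180) = 0.0109·46, giving R* = 1180·(1 - 0.346) = 772.
From dC/dt = 0: 0.00359·772 - 0.301 = 0.0196P*, so P* = 2.47/0.0196 = 126.

R* ≈ 772, C* ≈ 46, P* ≈ 126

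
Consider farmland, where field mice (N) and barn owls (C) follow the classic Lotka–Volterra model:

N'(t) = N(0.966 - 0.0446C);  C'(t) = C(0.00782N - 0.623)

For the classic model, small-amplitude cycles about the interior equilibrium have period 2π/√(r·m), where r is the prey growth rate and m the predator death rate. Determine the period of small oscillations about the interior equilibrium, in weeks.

Here r = 0.966 and m = 0.623, so r·m = 0.602.
ω = √0.602 = 0.776 per week, hence T = 2π/ω ≈ 8.1 weeks.

T ≈ 8.1 weeks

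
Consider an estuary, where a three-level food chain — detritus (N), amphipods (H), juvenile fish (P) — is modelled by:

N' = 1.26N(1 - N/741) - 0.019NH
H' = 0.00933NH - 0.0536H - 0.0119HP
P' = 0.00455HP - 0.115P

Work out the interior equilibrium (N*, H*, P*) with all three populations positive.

From dP/dt = 0: 0.00455H* = 0.115, so H* = 25.3.
From dN/dt = 0: 1.26(1 - N*/741) = 0.019·25.3, giving N* = 741·(1 - 0.381) = 459.
From dH/dt = 0: 0.00933·459 - 0.0536 = 0.0119P*, so P* = 4.22/0.0119 = 355.

N* ≈ 459, H* ≈ 25.3, P* ≈ 355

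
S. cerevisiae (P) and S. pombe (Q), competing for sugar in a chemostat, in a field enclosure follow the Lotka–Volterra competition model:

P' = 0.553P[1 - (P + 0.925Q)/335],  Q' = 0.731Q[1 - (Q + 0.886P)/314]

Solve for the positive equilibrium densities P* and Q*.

Setting both brackets to zero gives the nullclines P + 0.925Q = 335 and 0.886P + Q = 314.
Substituting Q = 314 - 0.886P into the first: P(1 - 0.925·0.886) = 335 - 0.925·314.
So P* = 44.6/0.18 = 247, and then Q* = 314 - 0.886·247 = 95.3.

P* ≈ 247, Q* ≈ 95.3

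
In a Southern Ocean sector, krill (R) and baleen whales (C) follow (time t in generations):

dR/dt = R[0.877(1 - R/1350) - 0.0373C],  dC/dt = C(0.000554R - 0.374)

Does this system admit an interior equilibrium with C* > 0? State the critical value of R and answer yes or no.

Threshold R = 675; K > 675, so yes, the predator persists.

The predator equation gives dC/dt > 0 only when R > 0.374/0.000554 = 675.
Without the predator, R → K = 1350. Since 1350 > 675, the predator can invade and persist.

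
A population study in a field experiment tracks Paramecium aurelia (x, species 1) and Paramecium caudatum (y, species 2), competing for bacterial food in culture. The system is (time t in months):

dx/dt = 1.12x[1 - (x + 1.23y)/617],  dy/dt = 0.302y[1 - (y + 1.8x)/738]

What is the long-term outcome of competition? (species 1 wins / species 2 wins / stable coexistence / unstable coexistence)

Compare the nullcline intercepts: K1/α12 = 617/1.23 = 502 < K2 = 738; K2/α21 = 738/1.8 = 410 < K1 = 617.
Since both are reversed, neither can invade when rare; the interior point is a saddle.

unstable coexistence (outcome depends on initial conditions)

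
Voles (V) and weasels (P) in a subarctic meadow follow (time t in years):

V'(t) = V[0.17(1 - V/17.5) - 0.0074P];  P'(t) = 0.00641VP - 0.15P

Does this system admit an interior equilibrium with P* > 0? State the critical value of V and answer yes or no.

The predator equation gives dP/dt > 0 only when V > 0.15/0.00641 = 23.4.
Without the predator, V → K = 17.5. Since 17.5 < 23.4, the predator cannot invade.

Threshold V = 23.4; K < 23.4, so no, the predator goes extinct.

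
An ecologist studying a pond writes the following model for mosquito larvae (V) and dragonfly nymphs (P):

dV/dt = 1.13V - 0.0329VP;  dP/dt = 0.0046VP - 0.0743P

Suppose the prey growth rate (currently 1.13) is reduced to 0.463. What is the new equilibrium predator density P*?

At the interior fixed point, setting dV/dt = 0 with V > 0 fixes P* = (prey growth rate)/(VP coefficient) — independent of the other coefficients.
With the change, P* = 0.463/0.0329 = 14.1; it falls from 34.3.

P* ≈ 14.1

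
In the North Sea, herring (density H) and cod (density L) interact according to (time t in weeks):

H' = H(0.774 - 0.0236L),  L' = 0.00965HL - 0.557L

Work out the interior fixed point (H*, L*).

Set dL/dt = 0 with L > 0: 0.00965H - 0.557 = 0, so H* = 0.557/0.00965 = 57.7.
Set dH/dt = 0 with H > 0: 0.774 - 0.0236L = 0, so L* = 0.774/0.0236 = 32.8.

H* ≈ 57.7, L* ≈ 32.8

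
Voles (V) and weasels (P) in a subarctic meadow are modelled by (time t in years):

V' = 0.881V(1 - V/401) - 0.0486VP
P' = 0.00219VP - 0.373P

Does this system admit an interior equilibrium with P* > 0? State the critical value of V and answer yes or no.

The predator equation gives dP/dt > 0 only when V > 0.373/0.00219 = 170.
Without the predator, V → K = 401. Since 401 > 170, the predator can invade and persist.

Threshold V = 170; K > 170, so yes, the predator persists.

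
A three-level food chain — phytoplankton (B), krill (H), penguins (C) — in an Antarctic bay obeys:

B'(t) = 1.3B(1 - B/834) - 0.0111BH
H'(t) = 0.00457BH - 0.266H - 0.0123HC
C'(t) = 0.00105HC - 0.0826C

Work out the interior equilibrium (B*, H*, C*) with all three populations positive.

From dC/dt = 0: 0.00105H* = 0.0826, so H* = 78.7.
From dB/dt = 0: 1.3(1 - B*/834) = 0.0111·78.7, giving B* = 834·(1 - 0.672) = 274.
From dH/dt = 0: 0.00457·274 - 0.266 = 0.0123C*, so C* = 0.985/0.0123 = 80.1.

B* ≈ 274, H* ≈ 78.7, C* ≈ 80.1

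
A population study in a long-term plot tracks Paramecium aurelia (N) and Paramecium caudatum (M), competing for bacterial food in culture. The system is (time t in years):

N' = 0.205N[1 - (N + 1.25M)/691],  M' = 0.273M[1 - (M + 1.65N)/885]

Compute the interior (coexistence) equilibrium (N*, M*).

N* ≈ 391, M* ≈ 240

Setting both brackets to zero gives the nullclines N + 1.25M = 691 and 1.65N + M = 885.
Substituting M = 885 - 1.65N into the first: N(1 - 1.25·1.65) = 691 - 1.25·885.
So N* = -415/-1.06 = 391, and then M* = 885 - 1.65·391 = 240.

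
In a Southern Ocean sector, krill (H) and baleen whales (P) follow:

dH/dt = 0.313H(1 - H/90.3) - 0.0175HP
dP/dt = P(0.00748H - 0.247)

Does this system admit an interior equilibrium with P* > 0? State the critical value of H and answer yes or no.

The predator equation gives dP/dt > 0 only when H > 0.247/0.00748 = 33.
Without the predator, H → K = 90.3. Since 90.3 > 33, the predator can invade and persist.

Threshold H = 33; K > 33, so yes, the predator persists.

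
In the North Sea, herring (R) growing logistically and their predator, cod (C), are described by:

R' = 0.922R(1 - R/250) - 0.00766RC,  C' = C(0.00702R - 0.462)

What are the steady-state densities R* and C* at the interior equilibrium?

From dC/dt = 0 with C > 0: 0.00702R* = 0.462, so R* = 65.8.
Substitute into dR/dt = 0: 0.922(1 - 65.8/250) = 0.00766C*.
The bracket is 0.737, giving C* = 0.679/0.00766 = 88.7.

R* ≈ 65.8, C* ≈ 88.7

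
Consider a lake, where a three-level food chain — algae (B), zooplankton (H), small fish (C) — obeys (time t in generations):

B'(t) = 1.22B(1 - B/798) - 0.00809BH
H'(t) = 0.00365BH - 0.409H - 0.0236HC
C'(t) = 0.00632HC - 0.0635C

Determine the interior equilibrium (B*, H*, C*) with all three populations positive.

B* ≈ 745, H* ≈ 10, C* ≈ 97.9

From dC/dt = 0: 0.00632H* = 0.0635, so H* = 10.
From dB/dt = 0: 1.22(1 - B*/798) = 0.00809·10, giving B* = 798·(1 - 0.0666) = 745.
From dH/dt = 0: 0.00365·745 - 0.409 = 0.0236C*, so C* = 2.31/0.0236 = 97.9.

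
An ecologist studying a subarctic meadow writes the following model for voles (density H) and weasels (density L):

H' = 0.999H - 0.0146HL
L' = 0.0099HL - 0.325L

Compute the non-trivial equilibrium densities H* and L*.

H* ≈ 32.8, L* ≈ 68.4

Set dL/dt = 0 with L > 0: 0.0099H - 0.325 = 0, so H* = 0.325/0.0099 = 32.8.
Set dH/dt = 0 with H > 0: 0.999 - 0.0146L = 0, so L* = 0.999/0.0146 = 68.4.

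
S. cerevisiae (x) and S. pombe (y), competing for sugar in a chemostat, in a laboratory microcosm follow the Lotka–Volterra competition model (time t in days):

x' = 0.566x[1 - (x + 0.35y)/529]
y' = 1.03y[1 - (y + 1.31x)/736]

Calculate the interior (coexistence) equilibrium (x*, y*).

x* ≈ 501, y* ≈ 79.4

Setting both brackets to zero gives the nullclines x + 0.35y = 529 and 1.31x + y = 736.
Substituting y = 736 - 1.31x into the first: x(1 - 0.35·1.31) = 529 - 0.35·736.
So x* = 271/0.542 = 501, and then y* = 736 - 1.31·501 = 79.4.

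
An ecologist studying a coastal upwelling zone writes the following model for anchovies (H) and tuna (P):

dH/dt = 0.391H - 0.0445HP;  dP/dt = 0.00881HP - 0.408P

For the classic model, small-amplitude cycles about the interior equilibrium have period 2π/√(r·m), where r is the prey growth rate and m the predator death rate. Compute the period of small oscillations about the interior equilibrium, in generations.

T ≈ 15.7 generations

Here r = 0.391 and m = 0.408, so r·m = 0.16.
ω = √0.16 = 0.399 per generation, hence T = 2π/ω ≈ 15.7 generations.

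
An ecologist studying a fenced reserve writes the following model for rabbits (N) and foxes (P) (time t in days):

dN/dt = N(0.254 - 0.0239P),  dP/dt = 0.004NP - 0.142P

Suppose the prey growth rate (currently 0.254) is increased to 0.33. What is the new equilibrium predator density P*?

P* ≈ 13.8

At the interior fixed point, setting dN/dt = 0 with N > 0 fixes P* = (prey growth rate)/(NP coefficient) — independent of the other coefficients.
With the change, P* = 0.33/0.0239 = 13.8; it rises from 10.6.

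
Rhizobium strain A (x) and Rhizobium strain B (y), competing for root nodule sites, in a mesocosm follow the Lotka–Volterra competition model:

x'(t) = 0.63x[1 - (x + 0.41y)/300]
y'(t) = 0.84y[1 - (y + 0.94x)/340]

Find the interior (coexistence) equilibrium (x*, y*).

Setting both brackets to zero gives the nullclines x + 0.41y = 300 and 0.94x + y = 340.
Substituting y = 340 - 0.94x into the first: x(1 - 0.41·0.94) = 300 - 0.41·340.
So x* = 161/0.615 = 261, and then y* = 340 - 0.94·261 = 94.4.

x* ≈ 261, y* ≈ 94.4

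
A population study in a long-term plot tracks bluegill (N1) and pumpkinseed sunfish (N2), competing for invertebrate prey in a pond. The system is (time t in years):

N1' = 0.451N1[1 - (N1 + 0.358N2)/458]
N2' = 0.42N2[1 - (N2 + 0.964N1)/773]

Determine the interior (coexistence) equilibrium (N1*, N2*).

Setting both brackets to zero gives the nullclines N1 + 0.358N2 = 458 and 0.964N1 + N2 = 773.
Substituting N2 = 773 - 0.964N1 into the first: N1(1 - 0.358·0.964) = 458 - 0.358·773.
So N1* = 181/0.655 = 277, and then N2* = 773 - 0.964·277 = 506.

N1* ≈ 277, N2* ≈ 506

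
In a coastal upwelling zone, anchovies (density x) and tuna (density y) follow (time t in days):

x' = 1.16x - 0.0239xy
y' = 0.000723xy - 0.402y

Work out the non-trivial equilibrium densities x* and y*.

x* ≈ 556, y* ≈ 48.5

Set dy/dt = 0 with y > 0: 0.000723x - 0.402 = 0, so x* = 0.402/0.000723 = 556.
Set dx/dt = 0 with x > 0: 1.16 - 0.0239y = 0, so y* = 1.16/0.0239 = 48.5.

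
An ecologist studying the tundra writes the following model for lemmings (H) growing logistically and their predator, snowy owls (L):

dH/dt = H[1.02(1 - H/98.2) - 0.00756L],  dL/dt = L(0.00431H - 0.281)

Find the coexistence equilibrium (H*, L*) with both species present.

H* ≈ 65.2, L* ≈ 45.3

From dL/dt = 0 with L > 0: 0.00431H* = 0.281, so H* = 65.2.
Substitute into dH/dt = 0: 1.02(1 - 65.2/98.2) = 0.00756L*.
The bracket is 0.336, giving L* = 0.343/0.00756 = 45.3.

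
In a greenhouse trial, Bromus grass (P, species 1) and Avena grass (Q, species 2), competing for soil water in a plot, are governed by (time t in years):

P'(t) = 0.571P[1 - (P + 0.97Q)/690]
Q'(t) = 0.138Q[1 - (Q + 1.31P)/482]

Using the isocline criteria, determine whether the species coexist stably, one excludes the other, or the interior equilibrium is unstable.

species 1 excludes species 2

Compare the nullcline intercepts: K1/α12 = 690/0.97 = 711 > K2 = 482; K2/α21 = 482/1.31 = 368 < K1 = 690.
Since the inequalities point opposite ways, species 1 can invade but species 2 cannot.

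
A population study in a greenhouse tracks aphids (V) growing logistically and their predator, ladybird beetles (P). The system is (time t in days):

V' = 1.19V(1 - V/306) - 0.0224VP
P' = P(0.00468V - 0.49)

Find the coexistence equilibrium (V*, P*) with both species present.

V* ≈ 105, P* ≈ 34.9

From dP/dt = 0 with P > 0: 0.00468V* = 0.49, so V* = 105.
Substitute into dV/dt = 0: 1.19(1 - 105/306) = 0.0224P*.
The bracket is 0.658, giving P* = 0.783/0.0224 = 34.9.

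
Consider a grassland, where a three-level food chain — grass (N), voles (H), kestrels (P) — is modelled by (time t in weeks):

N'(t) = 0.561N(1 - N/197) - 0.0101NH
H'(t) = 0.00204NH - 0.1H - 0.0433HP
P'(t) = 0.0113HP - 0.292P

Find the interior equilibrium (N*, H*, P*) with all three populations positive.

N* ≈ 105, H* ≈ 25.8, P* ≈ 2.65

From dP/dt = 0: 0.0113H* = 0.292, so H* = 25.8.
From dN/dt = 0: 0.561(1 - N*/197) = 0.0101·25.8, giving N* = 197·(1 - 0.465) = 105.
From dH/dt = 0: 0.00204·105 - 0.1 = 0.0433P*, so P* = 0.115/0.0433 = 2.65.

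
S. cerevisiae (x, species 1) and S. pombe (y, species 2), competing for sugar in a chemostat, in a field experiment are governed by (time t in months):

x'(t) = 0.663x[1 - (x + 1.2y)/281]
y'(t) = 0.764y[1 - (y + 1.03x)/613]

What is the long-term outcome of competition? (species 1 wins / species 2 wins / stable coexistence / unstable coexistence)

Compare the nullcline intercepts: K1/α12 = 281/1.2 = 234 < K2 = 613; K2/α21 = 613/1.03 = 595 > K1 = 281.
Since the inequalities point opposite ways, species 2 can invade but species 1 cannot.

species 2 excludes species 1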